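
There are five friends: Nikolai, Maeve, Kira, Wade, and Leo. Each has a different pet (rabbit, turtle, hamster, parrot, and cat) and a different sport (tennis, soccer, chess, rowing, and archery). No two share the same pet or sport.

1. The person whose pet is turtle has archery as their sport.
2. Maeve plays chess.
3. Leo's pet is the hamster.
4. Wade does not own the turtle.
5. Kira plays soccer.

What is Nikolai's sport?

archery

With clues 1–2, chess is impossible for Nikolai's sport.
With clues 1–5, rowing, soccer, and tennis are impossible for Nikolai's sport.
That leaves archery.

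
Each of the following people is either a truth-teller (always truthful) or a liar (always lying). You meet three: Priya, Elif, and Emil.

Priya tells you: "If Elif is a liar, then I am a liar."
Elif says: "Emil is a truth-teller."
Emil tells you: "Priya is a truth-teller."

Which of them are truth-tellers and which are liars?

Priya: truth-teller, Elif: truth-teller, Emil: truth-teller

Consider Priya. Suppose Priya is a liar.
Then Priya's own statement would have to be false, but it can't be — contradiction.
So Priya is a truth-teller.
With that fixed, Emil's statement is true, so Emil is a truth-teller.
With that fixed, Elif's statement is true, so Elif is a truth-teller.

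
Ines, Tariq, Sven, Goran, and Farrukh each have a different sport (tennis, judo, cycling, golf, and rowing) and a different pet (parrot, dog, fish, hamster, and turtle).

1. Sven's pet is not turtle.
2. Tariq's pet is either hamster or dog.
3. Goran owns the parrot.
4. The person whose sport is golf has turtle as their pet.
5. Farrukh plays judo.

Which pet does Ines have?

turtle

With clues 1–3, parrot is impossible for Ines's pet.
With clues 1–5, dog, fish, and hamster are impossible for Ines's pet.
That leaves turtle.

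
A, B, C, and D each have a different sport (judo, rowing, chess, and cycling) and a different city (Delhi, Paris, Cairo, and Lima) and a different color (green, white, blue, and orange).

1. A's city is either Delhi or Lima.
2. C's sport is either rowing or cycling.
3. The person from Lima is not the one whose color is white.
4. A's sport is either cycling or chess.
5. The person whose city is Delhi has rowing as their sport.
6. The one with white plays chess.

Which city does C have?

Delhi

With clues 1–5, Lima is impossible for C's city.
With clues 1–6, Cairo and Paris are impossible for C's city.
That leaves Delhi.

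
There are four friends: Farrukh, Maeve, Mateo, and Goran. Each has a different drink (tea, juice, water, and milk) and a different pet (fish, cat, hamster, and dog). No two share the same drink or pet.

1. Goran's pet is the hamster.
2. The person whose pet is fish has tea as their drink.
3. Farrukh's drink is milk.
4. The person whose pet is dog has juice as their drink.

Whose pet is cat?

Farrukh

Clue 1 rules out Goran for the one with pet cat.
With clues 1–4, Maeve and Mateo are impossible for the one with pet cat.
That leaves Farrukh.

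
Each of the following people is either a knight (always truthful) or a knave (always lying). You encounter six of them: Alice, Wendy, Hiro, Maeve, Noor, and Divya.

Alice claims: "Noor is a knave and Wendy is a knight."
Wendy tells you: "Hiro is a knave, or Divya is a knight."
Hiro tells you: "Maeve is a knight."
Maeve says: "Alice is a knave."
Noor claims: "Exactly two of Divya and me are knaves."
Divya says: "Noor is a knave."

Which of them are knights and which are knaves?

Alice: knight, Wendy: knight, Hiro: knave, Maeve: knave, Noor: knave, Divya: knight

Consider Alice. Suppose Alice is a knave.
Then no assignment of the remaining roles makes every statement match its speaker's type — contradiction.
So Alice is a knight.
With that fixed, Maeve's statement is false, so Maeve is a knave.
With that fixed, Hiro's statement is false, so Hiro is a knave.
With that fixed, Wendy's statement is true, so Wendy is a knight.
Consider Noor. Suppose Noor is a knight.
Then Alice's statement comes out false, contradicting Alice being a knight.
So Noor is a knave.
With that fixed, Divya's statement is true, so Divya is a knight.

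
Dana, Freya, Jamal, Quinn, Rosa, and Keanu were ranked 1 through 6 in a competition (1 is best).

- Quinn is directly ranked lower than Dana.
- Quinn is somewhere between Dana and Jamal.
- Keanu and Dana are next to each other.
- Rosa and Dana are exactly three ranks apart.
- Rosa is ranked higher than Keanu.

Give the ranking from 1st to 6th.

From clue 1: Dana is in {1,2,3,4,5}.
From clues 1–2: Dana is in {1,2,3,4}.
From clues 1–3: Dana is in {2,3,4}.
From clues 1–5: Rosa → rank 1, Freya → rank 2, Keanu → rank 3, Dana → rank 4, Quinn → rank 5, Jamal → rank 6.

Rosa, Freya, Keanu, Dana, Quinn, Jamal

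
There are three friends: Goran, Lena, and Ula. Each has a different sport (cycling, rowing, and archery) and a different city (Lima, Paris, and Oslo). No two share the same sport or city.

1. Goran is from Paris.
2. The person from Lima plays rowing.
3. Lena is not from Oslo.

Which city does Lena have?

Clue 1 rules out Paris for Lena's city.
With clues 1–3, Oslo is impossible for Lena's city.
That leaves Lima.

Lima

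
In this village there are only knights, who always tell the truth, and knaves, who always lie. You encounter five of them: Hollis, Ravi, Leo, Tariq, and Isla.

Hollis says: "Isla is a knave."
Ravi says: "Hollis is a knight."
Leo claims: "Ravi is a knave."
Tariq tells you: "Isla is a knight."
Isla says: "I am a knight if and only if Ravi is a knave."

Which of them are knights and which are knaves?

Hollis: knave, Ravi: knave, Leo: knight, Tariq: knight, Isla: knight

Consider Hollis. Suppose Hollis is a knight.
Then no assignment of the remaining roles makes every statement match its speaker's type — contradiction.
So Hollis is a knave.
With that fixed, Ravi's statement is false, so Ravi is a knave.
With that fixed, Leo's statement is true, so Leo is a knight.
Consider Tariq. Suppose Tariq is a knave.
Then no assignment of the remaining roles makes every statement match its speaker's type — contradiction.
So Tariq is a knight.
Consider Isla. Suppose Isla is a knave.
Then Hollis's statement comes out true, contradicting Hollis being a knave.
So Isla is a knight.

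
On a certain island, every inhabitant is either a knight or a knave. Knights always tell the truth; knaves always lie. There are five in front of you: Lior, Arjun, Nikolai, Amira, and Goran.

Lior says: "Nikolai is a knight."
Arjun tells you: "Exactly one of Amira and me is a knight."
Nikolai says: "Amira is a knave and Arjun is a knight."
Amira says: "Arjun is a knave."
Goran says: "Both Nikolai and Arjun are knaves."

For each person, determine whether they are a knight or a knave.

Consider Lior. Suppose Lior is a knave.
Then no assignment of the remaining roles makes every statement match its speaker's type — contradiction.
So Lior is a knight.
Consider Arjun. Suppose Arjun is a knave.
Then no assignment of the remaining roles makes every statement match its speaker's type — contradiction.
So Arjun is a knight.
With that fixed, Amira's statement is false, so Amira is a knave.
With that fixed, Goran's statement is false, so Goran is a knave.
With that fixed, Nikolai's statement is true, so Nikolai is a knight.

Lior: knight, Arjun: knight, Nikolai: knight, Amira: knave, Goran: knave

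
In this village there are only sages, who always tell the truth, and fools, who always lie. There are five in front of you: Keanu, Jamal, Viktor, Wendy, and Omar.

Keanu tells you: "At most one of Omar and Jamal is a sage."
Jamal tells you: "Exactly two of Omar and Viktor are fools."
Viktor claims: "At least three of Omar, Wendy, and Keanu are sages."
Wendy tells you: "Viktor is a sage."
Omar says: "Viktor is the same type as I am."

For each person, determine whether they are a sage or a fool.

Consider Keanu. Suppose Keanu is a fool.
Then no assignment of the remaining roles makes every statement match its speaker's type — contradiction.
So Keanu is a sage.
Consider Jamal. Suppose Jamal is a sage.
Then no assignment of the remaining roles makes every statement match its speaker's type — contradiction.
So Jamal is a fool.
Consider Viktor. Suppose Viktor is a fool.
Then whichever role Omar has, Omar's statement has the wrong truth value — contradiction.
So Viktor is a sage.
With that fixed, Wendy's statement is true, so Wendy is a sage.
Consider Omar. Suppose Omar is a fool.
Then Viktor's statement comes out false, contradicting Viktor being a sage.
So Omar is a sage.

Keanu: sage, Jamal: fool, Viktor: sage, Wendy: sage, Omar: sage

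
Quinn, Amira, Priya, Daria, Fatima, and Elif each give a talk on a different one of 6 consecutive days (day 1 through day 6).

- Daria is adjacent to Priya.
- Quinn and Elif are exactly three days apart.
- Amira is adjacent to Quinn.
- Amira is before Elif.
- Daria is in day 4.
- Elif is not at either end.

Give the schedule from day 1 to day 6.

Amira, Quinn, Priya, Daria, Elif, Fatima

From clues 1–4: Quinn is in {1,2,3}.
From clues 1–5: Daria → day 4.
From clues 1–6: Amira → day 1, Quinn → day 2, Priya → day 3, Elif → day 5, Fatima → day 6.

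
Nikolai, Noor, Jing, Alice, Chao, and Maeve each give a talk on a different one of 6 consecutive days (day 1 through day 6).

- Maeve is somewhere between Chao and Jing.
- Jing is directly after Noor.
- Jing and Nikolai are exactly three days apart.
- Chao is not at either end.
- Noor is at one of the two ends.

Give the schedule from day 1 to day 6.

From clue 1: Maeve is in {2,3,4,5}.
From clues 1–4: Alice is in {1,6}.
From clues 1–5: Noor → day 1, Jing → day 2, Maeve → day 3, Chao → day 4, Nikolai → day 5, Alice → day 6.

Noor, Jing, Maeve, Chao, Nikolai, Alice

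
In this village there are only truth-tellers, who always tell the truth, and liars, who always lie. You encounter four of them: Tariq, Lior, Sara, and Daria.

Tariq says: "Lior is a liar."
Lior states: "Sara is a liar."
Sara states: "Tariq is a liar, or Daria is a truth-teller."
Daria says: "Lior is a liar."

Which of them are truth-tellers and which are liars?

Tariq: truth-teller, Lior: liar, Sara: truth-teller, Daria: truth-teller

Consider Tariq. Suppose Tariq is a liar.
Then no assignment of the remaining roles makes every statement match its speaker's type — contradiction.
So Tariq is a truth-teller.
Consider Lior. Suppose Lior is a truth-teller.
Then Tariq's statement comes out false, contradicting Tariq being a truth-teller.
So Lior is a liar.
With that fixed, Daria's statement is true, so Daria is a truth-teller.
With that fixed, Sara's statement is true, so Sara is a truth-teller.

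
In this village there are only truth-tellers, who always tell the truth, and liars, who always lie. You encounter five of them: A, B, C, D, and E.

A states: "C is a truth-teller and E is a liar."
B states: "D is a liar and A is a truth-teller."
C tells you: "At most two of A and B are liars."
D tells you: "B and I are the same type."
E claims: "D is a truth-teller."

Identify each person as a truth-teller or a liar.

A: truth-teller, B: truth-teller, C: truth-teller, D: liar, E: liar

Regardless of anyone's role, C's statement is true, so C is a truth-teller.
Consider A. Suppose A is a liar.
Then no assignment of the remaining roles makes every statement match its speaker's type — contradiction.
So A is a truth-teller.
Consider B. Suppose B is a liar.
Then whichever role D has, D's statement has the wrong truth value — contradiction.
So B is a truth-teller.
Consider D. Suppose D is a truth-teller.
Then B's statement comes out false, contradicting B being a truth-teller.
So D is a liar.
With that fixed, E's statement is false, so E is a liar.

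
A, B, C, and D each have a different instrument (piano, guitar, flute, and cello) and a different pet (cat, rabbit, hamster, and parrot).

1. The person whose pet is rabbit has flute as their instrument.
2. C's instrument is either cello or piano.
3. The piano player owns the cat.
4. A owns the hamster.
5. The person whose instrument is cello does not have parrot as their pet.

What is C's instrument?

With clues 1–2, flute and guitar are impossible for C's instrument.
With clues 1–5, cello is impossible for C's instrument.
That leaves piano.

piano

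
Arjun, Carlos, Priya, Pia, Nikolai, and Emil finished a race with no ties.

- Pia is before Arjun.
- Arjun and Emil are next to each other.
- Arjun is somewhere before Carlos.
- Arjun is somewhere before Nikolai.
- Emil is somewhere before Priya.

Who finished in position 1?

Pia

With clue 1, Arjun is ruled out for place 1.
With clues 1–2, Emil is ruled out for place 1.
With clues 1–3, Carlos is ruled out for place 1.
With clues 1–4, Nikolai is ruled out for place 1.
With clues 1–5, Priya is ruled out for place 1.
So place 1 is Pia.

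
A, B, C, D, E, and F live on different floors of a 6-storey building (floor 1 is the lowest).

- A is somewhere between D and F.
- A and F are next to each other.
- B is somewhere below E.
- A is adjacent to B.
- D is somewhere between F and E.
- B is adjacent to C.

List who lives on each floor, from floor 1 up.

F, A, B, C, D, E

From clue 1: A is in {2,3,4,5}.
From clues 1–4: A is in {2,3,4}.
From clues 1–5: A is in {2,3}.
From clues 1–6: F → floor 1, A → floor 2, B → floor 3, C → floor 4, D → floor 5, E → floor 6.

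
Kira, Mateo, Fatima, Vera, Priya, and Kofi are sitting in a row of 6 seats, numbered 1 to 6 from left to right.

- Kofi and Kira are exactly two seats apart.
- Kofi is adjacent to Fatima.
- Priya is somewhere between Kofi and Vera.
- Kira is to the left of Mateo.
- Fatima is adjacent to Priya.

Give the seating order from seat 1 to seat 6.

Kira, Mateo, Kofi, Fatima, Priya, Vera

From clues 1–3: Vera is in {1,2,5,6}.
From clues 1–4: Vera is in {1,5,6}.
From clues 1–5: Kira → seat 1, Mateo → seat 2, Kofi → seat 3, Fatima → seat 4, Priya → seat 5, Vera → seat 6.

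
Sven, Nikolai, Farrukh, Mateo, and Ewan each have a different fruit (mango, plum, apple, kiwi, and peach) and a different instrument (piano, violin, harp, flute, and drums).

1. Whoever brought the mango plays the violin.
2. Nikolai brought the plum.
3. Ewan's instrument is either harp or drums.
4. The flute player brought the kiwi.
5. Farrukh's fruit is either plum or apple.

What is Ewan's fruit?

With clues 1–2, plum is impossible for Ewan's fruit.
With clues 1–3, mango is impossible for Ewan's fruit.
With clues 1–4, kiwi is impossible for Ewan's fruit.
With clues 1–5, apple is impossible for Ewan's fruit.
That leaves peach.

peach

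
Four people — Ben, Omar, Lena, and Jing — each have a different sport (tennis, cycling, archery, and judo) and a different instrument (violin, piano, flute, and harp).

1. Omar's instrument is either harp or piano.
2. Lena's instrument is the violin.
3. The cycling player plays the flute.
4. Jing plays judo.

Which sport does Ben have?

With clues 1–4, archery, judo, and tennis are impossible for Ben's sport.
That leaves cycling.

cycling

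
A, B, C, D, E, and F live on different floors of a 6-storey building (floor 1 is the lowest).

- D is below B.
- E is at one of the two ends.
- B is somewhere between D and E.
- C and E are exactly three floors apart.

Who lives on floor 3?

C

With clues 1–2, E is ruled out for floor 3.
With clues 1–4, A, B, D, and F are ruled out for floor 3.
So floor 3 is C.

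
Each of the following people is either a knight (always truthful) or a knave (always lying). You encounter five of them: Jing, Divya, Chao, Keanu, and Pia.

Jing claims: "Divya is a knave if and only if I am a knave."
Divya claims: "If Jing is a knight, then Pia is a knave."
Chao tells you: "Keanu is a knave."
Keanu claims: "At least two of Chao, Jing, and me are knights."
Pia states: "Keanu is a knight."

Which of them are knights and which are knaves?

Consider Jing. Suppose Jing is a knight.
Then no assignment of the remaining roles makes every statement match its speaker's type — contradiction.
So Jing is a knave.
With that fixed, Divya's statement is true, so Divya is a knight.
Consider Chao. Suppose Chao is a knave.
Then no assignment of the remaining roles makes every statement match its speaker's type — contradiction.
So Chao is a knight.
Consider Keanu. Suppose Keanu is a knight.
Then Chao's statement comes out false, contradicting Chao being a knight.
So Keanu is a knave.
With that fixed, Pia's statement is false, so Pia is a knave.

Jing: knave, Divya: knight, Chao: knight, Keanu: knave, Pia: knave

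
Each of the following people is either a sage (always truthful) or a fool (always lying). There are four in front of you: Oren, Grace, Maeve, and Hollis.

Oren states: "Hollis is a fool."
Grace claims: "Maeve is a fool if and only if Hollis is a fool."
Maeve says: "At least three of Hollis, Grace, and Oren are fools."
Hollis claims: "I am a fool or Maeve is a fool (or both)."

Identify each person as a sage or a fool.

Consider Oren. Suppose Oren is a sage.
Then no assignment of the remaining roles makes every statement match its speaker's type — contradiction.
So Oren is a fool.
Consider Grace. Suppose Grace is a sage.
Then no assignment of the remaining roles makes every statement match its speaker's type — contradiction.
So Grace is a fool.
Consider Maeve. Suppose Maeve is a sage.
Then whichever role Hollis has, Hollis's statement has the wrong truth value — contradiction.
So Maeve is a fool.
With that fixed, Hollis's statement is true, so Hollis is a sage.

Oren: fool, Grace: fool, Maeve: fool, Hollis: sage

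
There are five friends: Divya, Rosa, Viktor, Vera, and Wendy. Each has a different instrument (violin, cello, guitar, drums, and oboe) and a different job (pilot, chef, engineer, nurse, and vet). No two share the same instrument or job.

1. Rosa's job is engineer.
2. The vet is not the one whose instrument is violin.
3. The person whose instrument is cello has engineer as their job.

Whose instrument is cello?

Rosa

With clues 1–3, Divya, Vera, Viktor, and Wendy are impossible for the one with instrument cello.
That leaves Rosa.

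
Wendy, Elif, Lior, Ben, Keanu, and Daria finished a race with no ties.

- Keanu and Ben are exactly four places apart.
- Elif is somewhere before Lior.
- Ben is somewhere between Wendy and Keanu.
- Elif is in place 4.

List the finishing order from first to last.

Wendy, Ben, Daria, Elif, Lior, Keanu

From clue 1: Ben is in {1,2,5,6}.
From clues 1–2: Elif is in {1,2,3,4}.
From clues 1–3: Wendy is in {1,6}.
From clues 1–4: Wendy → place 1, Ben → place 2, Daria → place 3, Elif → place 4, Lior → place 5, Keanu → place 6.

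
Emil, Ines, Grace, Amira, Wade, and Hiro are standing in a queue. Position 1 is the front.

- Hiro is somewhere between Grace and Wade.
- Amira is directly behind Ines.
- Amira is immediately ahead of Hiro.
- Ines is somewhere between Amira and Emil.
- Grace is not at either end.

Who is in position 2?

With clues 1–3, Amira and Hiro are ruled out for position 2.
With clues 1–4, Ines is ruled out for position 2.
With clues 1–5, Emil and Wade are ruled out for position 2.
So position 2 is Grace.

Grace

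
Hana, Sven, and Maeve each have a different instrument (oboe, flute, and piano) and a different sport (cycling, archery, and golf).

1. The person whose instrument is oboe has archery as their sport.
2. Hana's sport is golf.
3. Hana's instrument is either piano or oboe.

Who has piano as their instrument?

Hana

With clues 1–3, Maeve and Sven are impossible for the one with instrument piano.
That leaves Hana.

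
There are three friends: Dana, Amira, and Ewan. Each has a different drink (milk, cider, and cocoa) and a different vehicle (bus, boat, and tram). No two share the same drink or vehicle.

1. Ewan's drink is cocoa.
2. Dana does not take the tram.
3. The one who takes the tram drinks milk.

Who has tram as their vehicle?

With clues 1–2, Dana is impossible for the one with vehicle tram.
With clues 1–3, Ewan is impossible for the one with vehicle tram.
That leaves Amira.

Amira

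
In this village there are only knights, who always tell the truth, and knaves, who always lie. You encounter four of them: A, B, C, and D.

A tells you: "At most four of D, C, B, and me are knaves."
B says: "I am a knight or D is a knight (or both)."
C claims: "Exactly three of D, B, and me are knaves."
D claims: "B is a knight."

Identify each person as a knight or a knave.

A: knight, B: knight, C: knave, D: knight

Regardless of anyone's role, A's statement is true, so A is a knight.
Consider B. Suppose B is a knave.
Then no assignment of the remaining roles makes every statement match its speaker's type — contradiction.
So B is a knight.
With that fixed, C's statement is false, so C is a knave.
With that fixed, D's statement is true, so D is a knight.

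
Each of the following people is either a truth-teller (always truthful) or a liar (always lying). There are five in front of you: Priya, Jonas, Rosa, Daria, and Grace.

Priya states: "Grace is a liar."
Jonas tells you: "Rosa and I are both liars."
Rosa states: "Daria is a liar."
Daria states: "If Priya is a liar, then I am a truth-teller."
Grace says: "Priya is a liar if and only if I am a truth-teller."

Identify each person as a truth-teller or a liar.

Priya: liar, Jonas: liar, Rosa: truth-teller, Daria: liar, Grace: truth-teller

Consider Priya. Suppose Priya is a truth-teller.
Then whichever role Grace has, Grace's statement has the wrong truth value — contradiction.
So Priya is a liar.
Consider Jonas. Suppose Jonas is a truth-teller.
Then Jonas's own statement would have to be true, but it can't be — contradiction.
So Jonas is a liar.
Consider Rosa. Suppose Rosa is a liar.
Then Jonas's statement comes out true, contradicting Jonas being a liar.
So Rosa is a truth-teller.
Consider Daria. Suppose Daria is a truth-teller.
Then Rosa's statement comes out false, contradicting Rosa being a truth-teller.
So Daria is a liar.
Consider Grace. Suppose Grace is a liar.
Then Priya's statement comes out true, contradicting Priya being a liar.
So Grace is a truth-teller.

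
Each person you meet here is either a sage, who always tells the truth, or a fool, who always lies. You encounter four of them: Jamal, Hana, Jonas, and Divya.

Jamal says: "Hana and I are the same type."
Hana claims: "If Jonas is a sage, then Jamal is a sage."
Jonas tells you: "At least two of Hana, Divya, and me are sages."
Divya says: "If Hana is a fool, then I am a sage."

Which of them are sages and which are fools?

Jamal: sage, Hana: sage, Jonas: sage, Divya: sage

Consider Jamal. Suppose Jamal is a fool.
Then no assignment of the remaining roles makes every statement match its speaker's type — contradiction.
So Jamal is a sage.
With that fixed, Hana's statement is true, so Hana is a sage.
With that fixed, Divya's statement is true, so Divya is a sage.
With that fixed, Jonas's statement is true, so Jonas is a sage.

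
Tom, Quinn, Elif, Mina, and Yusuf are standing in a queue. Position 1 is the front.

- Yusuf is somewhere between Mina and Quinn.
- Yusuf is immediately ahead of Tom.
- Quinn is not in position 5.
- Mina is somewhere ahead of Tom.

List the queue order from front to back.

From clue 1: Yusuf is in {2,3,4}.
From clues 1–2: Tom is in {3,4}.
From clues 1–4: Mina → position 1, Yusuf → position 2, Tom → position 3, Quinn → position 4, Elif → position 5.

Mina, Yusuf, Tom, Quinn, Elif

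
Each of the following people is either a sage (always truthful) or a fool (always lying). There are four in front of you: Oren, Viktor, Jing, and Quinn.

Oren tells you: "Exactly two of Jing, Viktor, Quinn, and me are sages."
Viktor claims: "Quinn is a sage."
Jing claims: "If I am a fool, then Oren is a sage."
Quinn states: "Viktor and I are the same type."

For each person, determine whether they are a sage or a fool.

Consider Oren. Suppose Oren is a sage.
Then no assignment of the remaining roles makes every statement match its speaker's type — contradiction.
So Oren is a fool.
Consider Viktor. Suppose Viktor is a fool.
Then whichever role Quinn has, Quinn's statement has the wrong truth value — contradiction.
So Viktor is a sage.
Consider Jing. Suppose Jing is a fool.
Then no assignment of the remaining roles makes every statement match its speaker's type — contradiction.
So Jing is a sage.
Consider Quinn. Suppose Quinn is a fool.
Then Oren's statement comes out true, contradicting Oren being a fool.
So Quinn is a sage.

Oren: fool, Viktor: sage, Jing: sage, Quinn: sage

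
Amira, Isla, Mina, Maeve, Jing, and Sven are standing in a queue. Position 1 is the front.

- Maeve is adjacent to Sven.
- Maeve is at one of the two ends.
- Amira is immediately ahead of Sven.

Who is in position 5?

Sven

With clues 1–2, Maeve is ruled out for position 5.
With clues 1–3, Amira, Isla, Jing, and Mina are ruled out for position 5.
So position 5 is Sven.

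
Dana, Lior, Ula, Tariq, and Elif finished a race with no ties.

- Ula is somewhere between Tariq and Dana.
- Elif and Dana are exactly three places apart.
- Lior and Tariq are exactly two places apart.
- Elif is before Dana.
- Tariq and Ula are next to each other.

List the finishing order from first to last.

Lior, Elif, Tariq, Ula, Dana

From clue 1: Ula is in {2,3,4}.
From clues 1–3: Dana is in {1,5}.
From clues 1–4: Elif → place 2, Ula → place 4, Dana → place 5.
From clues 1–5: Lior → place 1, Tariq → place 3.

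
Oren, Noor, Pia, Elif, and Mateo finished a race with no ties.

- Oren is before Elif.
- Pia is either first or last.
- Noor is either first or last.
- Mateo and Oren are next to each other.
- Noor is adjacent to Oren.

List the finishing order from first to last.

Noor, Oren, Mateo, Elif, Pia

From clue 1: Oren is in {1,2,3,4}.
From clues 1–2: Pia is in {1,5}.
From clues 1–3: Oren is in {2,3}.
From clues 1–4: Elif → place 4.
From clues 1–5: Noor → place 1, Oren → place 2, Mateo → place 3, Pia → place 5.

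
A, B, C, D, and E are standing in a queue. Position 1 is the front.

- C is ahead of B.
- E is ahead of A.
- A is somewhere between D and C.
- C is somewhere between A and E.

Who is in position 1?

E

With clue 1, B is ruled out for position 1.
With clues 1–2, A is ruled out for position 1.
With clues 1–4, C and D are ruled out for position 1.
So position 1 is E.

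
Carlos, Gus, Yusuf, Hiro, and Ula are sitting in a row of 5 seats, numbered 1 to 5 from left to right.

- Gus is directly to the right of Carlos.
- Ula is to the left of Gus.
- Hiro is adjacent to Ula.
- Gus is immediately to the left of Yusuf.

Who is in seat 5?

Yusuf

With clue 1, Carlos is ruled out for seat 5.
With clues 1–2, Ula is ruled out for seat 5.
With clues 1–3, Hiro is ruled out for seat 5.
With clues 1–4, Gus is ruled out for seat 5.
So seat 5 is Yusuf.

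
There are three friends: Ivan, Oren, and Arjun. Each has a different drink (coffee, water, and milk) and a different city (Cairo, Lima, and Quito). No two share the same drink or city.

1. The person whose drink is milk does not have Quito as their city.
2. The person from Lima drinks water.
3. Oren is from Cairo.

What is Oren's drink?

With clues 1–3, coffee and water are impossible for Oren's drink.
That leaves milk.

milk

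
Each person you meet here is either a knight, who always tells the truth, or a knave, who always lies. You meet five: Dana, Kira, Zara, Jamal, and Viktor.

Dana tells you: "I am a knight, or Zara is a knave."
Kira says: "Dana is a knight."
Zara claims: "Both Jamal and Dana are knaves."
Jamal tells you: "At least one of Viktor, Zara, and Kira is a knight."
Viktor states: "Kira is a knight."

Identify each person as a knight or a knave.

Consider Dana. Suppose Dana is a knave.
Then no assignment of the remaining roles makes every statement match its speaker's type — contradiction.
So Dana is a knight.
With that fixed, Kira's statement is true, so Kira is a knight.
With that fixed, Zara's statement is false, so Zara is a knave.
With that fixed, Jamal's statement is true, so Jamal is a knight.
With that fixed, Viktor's statement is true, so Viktor is a knight.

Dana: knight, Kira: knight, Zara: knave, Jamal: knight, Viktor: knight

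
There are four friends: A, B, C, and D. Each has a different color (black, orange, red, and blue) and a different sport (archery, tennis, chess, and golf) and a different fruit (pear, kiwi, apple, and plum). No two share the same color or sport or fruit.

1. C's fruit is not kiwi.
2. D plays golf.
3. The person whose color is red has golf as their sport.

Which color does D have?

red

With clues 1–3, black, blue, and orange are impossible for D's color.
That leaves red.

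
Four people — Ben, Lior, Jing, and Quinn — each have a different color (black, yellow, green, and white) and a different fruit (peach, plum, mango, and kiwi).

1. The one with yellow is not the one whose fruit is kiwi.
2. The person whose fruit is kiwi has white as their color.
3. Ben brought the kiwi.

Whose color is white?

With clues 1–3, Jing, Lior, and Quinn are impossible for the one with color white.
That leaves Ben.

Ben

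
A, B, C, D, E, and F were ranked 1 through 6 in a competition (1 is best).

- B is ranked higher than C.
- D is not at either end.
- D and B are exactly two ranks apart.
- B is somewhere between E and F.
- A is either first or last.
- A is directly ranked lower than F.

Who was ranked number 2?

With clues 1–4, C is ruled out for rank 2.
With clues 1–5, A is ruled out for rank 2.
With clues 1–6, D, E, and F are ruled out for rank 2.
So rank 2 is B.

B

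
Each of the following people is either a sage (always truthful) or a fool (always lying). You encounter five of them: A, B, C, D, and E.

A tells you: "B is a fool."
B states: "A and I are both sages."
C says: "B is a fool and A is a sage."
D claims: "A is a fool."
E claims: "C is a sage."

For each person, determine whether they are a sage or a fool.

Consider A. Suppose A is a fool.
Then no assignment of the remaining roles makes every statement match its speaker's type — contradiction.
So A is a sage.
With that fixed, D's statement is false, so D is a fool.
Consider B. Suppose B is a sage.
Then A's statement comes out false, contradicting A being a sage.
So B is a fool.
With that fixed, C's statement is true, so C is a sage.
With that fixed, E's statement is true, so E is a sage.

A: sage, B: fool, C: sage, D: fool, E: sage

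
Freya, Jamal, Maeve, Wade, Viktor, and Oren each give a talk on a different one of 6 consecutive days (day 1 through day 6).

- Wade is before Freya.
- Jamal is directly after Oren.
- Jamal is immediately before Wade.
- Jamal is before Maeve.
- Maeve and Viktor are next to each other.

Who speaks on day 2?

With clues 1–3, Freya and Wade are ruled out for day 2.
With clues 1–4, Maeve and Viktor are ruled out for day 2.
With clues 1–5, Oren is ruled out for day 2.
So day 2 is Jamal.

Jamal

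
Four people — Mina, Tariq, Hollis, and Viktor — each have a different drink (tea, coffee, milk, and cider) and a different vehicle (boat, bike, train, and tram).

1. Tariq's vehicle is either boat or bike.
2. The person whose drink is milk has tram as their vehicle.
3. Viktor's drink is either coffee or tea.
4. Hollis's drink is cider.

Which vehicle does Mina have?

With clues 1–4, bike, boat, and train are impossible for Mina's vehicle.
That leaves tram.

tram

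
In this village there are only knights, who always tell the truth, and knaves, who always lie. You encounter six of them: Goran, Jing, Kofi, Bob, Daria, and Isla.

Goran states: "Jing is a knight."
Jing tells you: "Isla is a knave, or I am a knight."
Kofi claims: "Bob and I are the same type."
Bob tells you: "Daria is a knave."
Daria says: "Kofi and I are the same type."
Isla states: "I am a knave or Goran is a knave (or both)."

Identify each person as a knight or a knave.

Goran: knave, Jing: knave, Kofi: knight, Bob: knight, Daria: knave, Isla: knight

Consider Goran. Suppose Goran is a knight.
Then whichever role Isla has, Isla's statement has the wrong truth value — contradiction.
So Goran is a knave.
With that fixed, Isla's statement is true, so Isla is a knight.
Consider Jing. Suppose Jing is a knight.
Then Goran's statement comes out true, contradicting Goran being a knave.
So Jing is a knave.
Consider Kofi. Suppose Kofi is a knave.
Then whichever role Daria has, Daria's statement has the wrong truth value — contradiction.
So Kofi is a knight.
Consider Bob. Suppose Bob is a knave.
Then Kofi's statement comes out false, contradicting Kofi being a knight.
So Bob is a knight.
Consider Daria. Suppose Daria is a knight.
Then Bob's statement comes out false, contradicting Bob being a knight.
So Daria is a knave.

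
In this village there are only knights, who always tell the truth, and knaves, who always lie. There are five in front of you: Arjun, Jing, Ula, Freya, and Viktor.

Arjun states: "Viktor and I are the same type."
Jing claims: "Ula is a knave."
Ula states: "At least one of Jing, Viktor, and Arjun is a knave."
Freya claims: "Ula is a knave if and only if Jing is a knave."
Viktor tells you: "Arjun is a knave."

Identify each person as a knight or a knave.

Consider Arjun. Suppose Arjun is a knight.
Then no assignment of the remaining roles makes every statement match its speaker's type — contradiction.
So Arjun is a knave.
With that fixed, Ula's statement is true, so Ula is a knight.
With that fixed, Viktor's statement is true, so Viktor is a knight.
With that fixed, Jing's statement is false, so Jing is a knave.
With that fixed, Freya's statement is false, so Freya is a knave.

Arjun: knave, Jing: knave, Ula: knight, Freya: knave, Viktor: knight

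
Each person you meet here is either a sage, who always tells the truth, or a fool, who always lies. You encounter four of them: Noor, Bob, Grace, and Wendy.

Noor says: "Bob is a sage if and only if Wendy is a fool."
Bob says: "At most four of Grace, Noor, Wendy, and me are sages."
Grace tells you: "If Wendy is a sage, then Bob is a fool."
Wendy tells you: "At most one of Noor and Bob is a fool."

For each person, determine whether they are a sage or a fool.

Noor: fool, Bob: sage, Grace: fool, Wendy: sage

Regardless of anyone's role, Bob's statement is true, so Bob is a sage.
With that fixed, Wendy's statement is true, so Wendy is a sage.
With that fixed, Noor's statement is false, so Noor is a fool.
With that fixed, Grace's statement is false, so Grace is a fool.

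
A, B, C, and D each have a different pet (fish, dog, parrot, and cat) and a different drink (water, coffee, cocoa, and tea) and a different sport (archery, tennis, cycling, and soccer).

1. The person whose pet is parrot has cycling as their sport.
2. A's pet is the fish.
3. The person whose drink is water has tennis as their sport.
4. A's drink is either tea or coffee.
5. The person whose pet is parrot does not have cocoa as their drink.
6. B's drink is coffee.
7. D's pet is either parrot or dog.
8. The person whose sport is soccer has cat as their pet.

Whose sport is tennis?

D

With clues 1–4, A is impossible for the one with sport tennis.
With clues 1–6, B is impossible for the one with sport tennis.
With clues 1–8, C is impossible for the one with sport tennis.
That leaves D.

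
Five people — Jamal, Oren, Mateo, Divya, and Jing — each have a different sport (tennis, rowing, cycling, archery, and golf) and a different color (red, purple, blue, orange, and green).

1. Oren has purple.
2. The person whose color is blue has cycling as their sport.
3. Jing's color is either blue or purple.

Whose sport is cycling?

With clues 1–2, Oren is impossible for the one with sport cycling.
With clues 1–3, Divya, Jamal, and Mateo are impossible for the one with sport cycling.
That leaves Jing.

Jing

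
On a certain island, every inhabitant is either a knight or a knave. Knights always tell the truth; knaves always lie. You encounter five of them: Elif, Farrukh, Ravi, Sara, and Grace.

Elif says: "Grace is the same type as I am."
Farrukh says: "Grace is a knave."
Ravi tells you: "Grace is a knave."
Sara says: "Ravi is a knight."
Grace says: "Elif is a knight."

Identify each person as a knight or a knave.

Consider Elif. Suppose Elif is a knave.
Then no assignment of the remaining roles makes every statement match its speaker's type — contradiction.
So Elif is a knight.
With that fixed, Grace's statement is true, so Grace is a knight.
With that fixed, Farrukh's statement is false, so Farrukh is a knave.
With that fixed, Ravi's statement is false, so Ravi is a knave.
With that fixed, Sara's statement is false, so Sara is a knave.

Elif: knight, Farrukh: knave, Ravi: knave, Sara: knave, Grace: knight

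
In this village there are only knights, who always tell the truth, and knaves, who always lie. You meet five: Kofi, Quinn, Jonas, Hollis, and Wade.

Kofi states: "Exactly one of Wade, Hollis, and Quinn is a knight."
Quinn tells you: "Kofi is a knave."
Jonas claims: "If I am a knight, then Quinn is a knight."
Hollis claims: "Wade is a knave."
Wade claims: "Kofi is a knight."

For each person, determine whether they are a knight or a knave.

Kofi: knave, Quinn: knight, Jonas: knight, Hollis: knight, Wade: knave

Consider Kofi. Suppose Kofi is a knight.
Then no assignment of the remaining roles makes every statement match its speaker's type — contradiction.
So Kofi is a knave.
With that fixed, Quinn's statement is true, so Quinn is a knight.
With that fixed, Jonas's statement is true, so Jonas is a knight.
With that fixed, Wade's statement is false, so Wade is a knave.
With that fixed, Hollis's statement is true, so Hollis is a knight.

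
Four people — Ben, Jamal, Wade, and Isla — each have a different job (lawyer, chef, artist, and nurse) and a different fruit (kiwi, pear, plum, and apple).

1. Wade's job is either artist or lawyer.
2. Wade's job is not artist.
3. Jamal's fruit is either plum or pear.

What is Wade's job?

lawyer

Clue 1 rules out chef and nurse for Wade's job.
With clues 1–2, artist is impossible for Wade's job.
That leaves lawyer.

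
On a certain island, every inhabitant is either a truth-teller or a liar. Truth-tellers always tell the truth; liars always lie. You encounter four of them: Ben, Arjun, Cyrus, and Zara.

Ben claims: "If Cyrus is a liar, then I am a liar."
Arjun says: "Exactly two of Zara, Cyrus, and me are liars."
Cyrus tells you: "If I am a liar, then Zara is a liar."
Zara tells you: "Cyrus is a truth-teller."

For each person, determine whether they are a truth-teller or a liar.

Ben: truth-teller, Arjun: liar, Cyrus: truth-teller, Zara: truth-teller

Consider Ben. Suppose Ben is a liar.
Then Ben's own statement would have to be false, but it can't be — contradiction.
So Ben is a truth-teller.
Consider Arjun. Suppose Arjun is a truth-teller.
Then no assignment of the remaining roles makes every statement match its speaker's type — contradiction.
So Arjun is a liar.
Consider Cyrus. Suppose Cyrus is a liar.
Then Ben's statement comes out false, contradicting Ben being a truth-teller.
So Cyrus is a truth-teller.
With that fixed, Zara's statement is true, so Zara is a truth-teller.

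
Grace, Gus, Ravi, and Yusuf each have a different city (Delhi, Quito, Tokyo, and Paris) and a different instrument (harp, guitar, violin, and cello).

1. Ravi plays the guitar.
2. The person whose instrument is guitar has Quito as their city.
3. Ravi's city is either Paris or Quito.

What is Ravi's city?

With clues 1–2, Delhi, Paris, and Tokyo are impossible for Ravi's city.
That leaves Quito.

Quito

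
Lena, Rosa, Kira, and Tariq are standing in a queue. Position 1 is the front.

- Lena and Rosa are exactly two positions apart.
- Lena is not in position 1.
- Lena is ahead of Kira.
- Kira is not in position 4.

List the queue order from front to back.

From clues 1–2: Lena is in {2,3,4}.
From clues 1–3: Lena is in {2,3}.
From clues 1–4: Tariq → position 1, Lena → position 2, Kira → position 3, Rosa → position 4.

Tariq, Lena, Kira, Rosa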